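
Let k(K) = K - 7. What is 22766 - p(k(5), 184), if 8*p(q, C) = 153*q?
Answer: 91217/4 ≈ 22804.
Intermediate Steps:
k(K) = -7 + K
p(q, C) = 153*q/8 (p(q, C) = (153*q)/8 = 153*q/8)
22766 - p(k(5), 184) = 22766 - 153*(-7 + 5)/8 = 22766 - 153*(-2)/8 = 22766 - 1*(-153/4) = 22766 + 153/4 = 91217/4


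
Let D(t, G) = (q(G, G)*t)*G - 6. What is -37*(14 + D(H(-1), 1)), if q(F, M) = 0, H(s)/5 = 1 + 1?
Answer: -296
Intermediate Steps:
H(s) = 10 (H(s) = 5*(1 + 1) = 5*2 = 10)
D(t, G) = -6 (D(t, G) = (0*t)*G - 6 = 0*G - 6 = 0 - 6 = -6)
-37*(14 + D(H(-1), 1)) = -37*(14 - 6) = -37*8 = -296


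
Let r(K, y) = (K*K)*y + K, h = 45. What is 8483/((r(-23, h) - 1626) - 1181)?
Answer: 8483/20975 ≈ 0.40443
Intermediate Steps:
r(K, y) = K + y*K² (r(K, y) = K²*y + K = y*K² + K = K + y*K²)
8483/((r(-23, h) - 1626) - 1181) = 8483/((-23*(1 - 23*45) - 1626) - 1181) = 8483/((-23*(1 - 1035) - 1626) - 1181) = 8483/((-23*(-1034) - 1626) - 1181) = 8483/((23782 - 1626) - 1181) = 8483/(22156 - 1181) = 8483/20975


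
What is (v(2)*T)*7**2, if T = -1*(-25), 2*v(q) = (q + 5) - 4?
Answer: 3675/2 ≈ 1837.5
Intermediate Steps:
v(q) = 1/2 + q/2 (v(q) = ((q + 5) - 4)/2 = ((5 + q) - 4)/2 = (1 + q)/2 = 1/2 + q/2)
T = 25
(v(2)*T)*7**2 = ((1/2 + (1/2)*2)*25)*7**2 = ((1/2 + 1)*25)*49 = ((3/2)*25)*49 = (75/2)*49 = 3675/2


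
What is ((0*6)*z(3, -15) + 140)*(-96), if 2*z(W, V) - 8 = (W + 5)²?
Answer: -13440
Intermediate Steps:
z(W, V) = 4 + (5 + W)²/2 (z(W, V) = 4 + (W + 5)²/2 = 4 + (5 + W)²/2)
((0*6)*z(3, -15) + 140)*(-96) = ((0*6)*(4 + (5 + 3)²/2) + 140)*(-96) = (0*(4 + (½)*8²) + 140)*(-96) = (0*(4 + (½)*64) + 140)*(-96) = (0*(4 + 32) + 140)*(-96) = (0*36 + 140)*(-96) = (0 + 140)*(-96) = 140*(-96) = -13440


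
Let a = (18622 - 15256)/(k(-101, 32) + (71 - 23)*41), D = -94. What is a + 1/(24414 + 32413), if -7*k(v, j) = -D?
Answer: 669485728/388753507 ≈ 1.7221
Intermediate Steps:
k(v, j) = -94/7 (k(v, j) = -(-1)*(-94)/7 = -1/7*94 = -94/7)
a = 11781/6841 (a = (18622 - 15256)/(-94/7 + (71 - 23)*41) = 3366/(-94/7 + 48*41) = 3366/(-94/7 + 1968) = 3366/(13682/7) = 3366*(7/13682) = 11781/6841 ≈ 1.7221)
a + 1/(24414 + 32413) = 11781/6841 + 1/(24414 + 32413) = 11781/6841 + 1/56827 = 669485728/388753507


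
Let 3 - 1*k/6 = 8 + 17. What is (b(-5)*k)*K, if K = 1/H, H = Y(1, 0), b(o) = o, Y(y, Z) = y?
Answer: 660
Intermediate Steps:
H = 1
K = 1 (K = 1/1 = 1)
k = -132 (k = 18 - 6*(8 + 17) = 18 - 6*25 = 18 - 150 = -132)
(b(-5)*k)*K = -5*(-132)*1 = 660*1 = 660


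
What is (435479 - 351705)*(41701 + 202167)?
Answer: 20429797832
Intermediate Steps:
(435479 - 351705)*(41701 + 202167) = 83774*243868 = 20429797832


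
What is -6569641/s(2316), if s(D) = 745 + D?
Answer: -6569641/3061 ≈ -2146.2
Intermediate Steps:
-6569641/s(2316) = -6569641/(745 + 2316) = -6569641/3061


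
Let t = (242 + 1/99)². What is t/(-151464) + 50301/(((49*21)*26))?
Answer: 9885678366065/6619379542776 ≈ 1.4934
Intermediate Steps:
t = 574033681/9801 (t = (242 + 1/99)² = (23959/99)² = 574033681/9801 ≈ 58569.)
t/(-151464) + 50301/(((49*21)*26)) = (574033681/9801)/(-151464) + 50301/(((49*21)*26)) = (574033681/9801)*(-1/151464) + 50301/((1029*26)) = -574033681/1484498664 + 50301/26754 = -574033681/1484498664 + 50301*(1/26754) = -574033681/1484498664 + 16767/8918 = 9885678366065/6619379542776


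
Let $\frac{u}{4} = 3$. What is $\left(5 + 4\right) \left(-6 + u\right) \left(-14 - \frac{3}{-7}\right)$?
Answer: $- \frac{5130}{7} \approx -732.86$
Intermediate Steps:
$u = 12$ ($u = 4 \cdot 3 = 12$)
$\left(5 + 4\right) \left(-6 + u\right) \left(-14 - \frac{3}{-7}\right) = \left(5 + 4\right) \left(-6 + 12\right) \left(-14 - \frac{3}{-7}\right) = 9 \cdot 6 \left(-14 - - \frac{3}{7}\right) = 54 \left(-14 + \frac{3}{7}\right) = 54 \left(- \frac{95}{7}\right) = - \frac{5130}{7}$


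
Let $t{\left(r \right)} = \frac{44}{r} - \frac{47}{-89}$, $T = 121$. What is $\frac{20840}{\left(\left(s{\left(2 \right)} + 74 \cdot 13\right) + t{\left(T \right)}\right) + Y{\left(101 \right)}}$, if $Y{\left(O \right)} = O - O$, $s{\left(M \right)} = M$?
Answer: $\frac{20402360}{944629} \approx 21.598$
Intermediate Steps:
$Y{\left(O \right)} = 0$
$t{\left(r \right)} = \frac{47}{89} + \frac{44}{r}$ ($t{\left(r \right)} = \frac{44}{r} - - \frac{47}{89} = \frac{44}{r} + \frac{47}{89} = \frac{47}{89} + \frac{44}{r}$)
$\frac{20840}{\left(\left(s{\left(2 \right)} + 74 \cdot 13\right) + t{\left(T \right)}\right) + Y{\left(101 \right)}} = \frac{20840}{\left(\left(2 + 74 \cdot 13\right) + \left(\frac{47}{89} + \frac{44}{121}\right)\right) + 0} = \frac{20840}{\left(\left(2 + 962\right) + \left(\frac{47}{89} + 44 \cdot \frac{1}{121}\right)\right) + 0} = \frac{20840}{\left(964 + \left(\frac{47}{89} + \frac{4}{11}\right)\right) + 0} = \frac{20840}{\left(964 + \frac{873}{979}\right) + 0} = \frac{20840}{\frac{944629}{979} + 0} = \frac{20840}{\frac{944629}{979}} = 20840 \cdot \frac{979}{944629} = \frac{20402360}{944629}$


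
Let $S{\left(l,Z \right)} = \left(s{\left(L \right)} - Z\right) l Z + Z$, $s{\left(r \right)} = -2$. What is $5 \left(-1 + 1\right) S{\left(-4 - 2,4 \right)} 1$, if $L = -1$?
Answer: $0$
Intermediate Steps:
$S{\left(l,Z \right)} = Z + Z l \left(-2 - Z\right)$ ($S{\left(l,Z \right)} = \left(-2 - Z\right) l Z + Z = l \left(-2 - Z\right) Z + Z = Z l \left(-2 - Z\right) + Z = Z + Z l \left(-2 - Z\right)$)
$5 \left(-1 + 1\right) S{\left(-4 - 2,4 \right)} 1 = 5 \left(-1 + 1\right) 4 \left(1 - 2 \left(-4 - 2\right) - 4 \left(-4 - 2\right)\right) 1 = 5 \cdot 0 \cdot 4 \left(1 - 2 \left(-4 - 2\right) - 4 \left(-4 - 2\right)\right) 1 = 0 \cdot 4 \left(1 - -12 - 4 \left(-6\right)\right) 1 = 0 \cdot 4 \left(1 + 12 + 24\right) 1 = 0 \cdot 4 \cdot 37 \cdot 1 = 0 \cdot 148 \cdot 1 = 0 \cdot 1 = 0$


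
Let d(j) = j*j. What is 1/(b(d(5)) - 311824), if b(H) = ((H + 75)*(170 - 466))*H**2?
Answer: -1/18811824 ≈ -5.3158e-8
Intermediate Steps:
d(j) = j**2
b(H) = H**2*(-22200 - 296*H) (b(H) = ((75 + H)*(-296))*H**2 = (-22200 - 296*H)*H**2 = H**2*(-22200 - 296*H))
1/(b(d(5)) - 311824) = 1/(296*(5**2)**2*(-75 - 1*5**2) - 311824) = 1/(296*25**2*(-75 - 1*25) - 311824) = 1/(296*625*(-75 - 25) - 311824) = 1/(296*625*(-100) - 311824) = 1/(-18500000 - 311824) = 1/(-18811824) = -1/18811824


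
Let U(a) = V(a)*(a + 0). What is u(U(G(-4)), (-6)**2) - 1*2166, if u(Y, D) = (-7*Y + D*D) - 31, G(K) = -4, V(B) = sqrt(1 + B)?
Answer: -901 + 28*I*sqrt(3) ≈ -901.0 + 48.497*I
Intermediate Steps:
U(a) = a*sqrt(1 + a) (U(a) = sqrt(1 + a)*(a + 0) = sqrt(1 + a)*a = a*sqrt(1 + a))
u(Y, D) = -31 + D**2 - 7*Y (u(Y, D) = (-7*Y + D**2) - 31 = (D**2 - 7*Y) - 31 = -31 + D**2 - 7*Y)
u(U(G(-4)), (-6)**2) - 1*2166 = (-31 + ((-6)**2)**2 - (-28)*sqrt(1 - 4)) - 1*2166 = (-31 + 36**2 - (-28)*sqrt(-3)) - 2166 = (-31 + 1296 - (-28)*I*sqrt(3)) - 2166 = (-31 + 1296 + 28*I*sqrt(3)) - 2166 = (1265 + 28*I*sqrt(3)) - 2166 = -901 + 28*I*sqrt(3)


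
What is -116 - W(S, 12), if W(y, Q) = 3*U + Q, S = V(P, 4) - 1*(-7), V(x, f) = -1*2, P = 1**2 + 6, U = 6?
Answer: -146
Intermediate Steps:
P = 7 (P = 1 + 6 = 7)
V(x, f) = -2
S = 5 (S = -2 - 1*(-7) = -2 + 7 = 5)
W(y, Q) = 18 + Q (W(y, Q) = 3*6 + Q = 18 + Q)
-116 - W(S, 12) = -116 - (18 + 12) = -116 - 1*30 = -116 - 30 = -146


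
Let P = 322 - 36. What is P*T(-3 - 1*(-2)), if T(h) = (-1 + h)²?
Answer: 1144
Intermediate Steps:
P = 286
P*T(-3 - 1*(-2)) = 286*(-1 + (-3 - 1*(-2)))² = 286*(-1 + (-3 + 2))² = 286*(-1 - 1)² = 286*(-2)² = 286*4 = 1144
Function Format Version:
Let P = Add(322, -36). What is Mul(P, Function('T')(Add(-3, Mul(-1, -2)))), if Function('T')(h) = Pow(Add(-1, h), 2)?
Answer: 1144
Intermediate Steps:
P = 286
Mul(P, Function('T')(Add(-3, Mul(-1, -2)))) = Mul(286, Pow(Add(-1, Add(-3, Mul(-1, -2))), 2)) = Mul(286, Pow(Add(-1, Add(-3, 2)), 2)) = Mul(286, Pow(Add(-1, -1), 2)) = Mul(286, Pow(-2, 2)) = Mul(286, 4) = 1144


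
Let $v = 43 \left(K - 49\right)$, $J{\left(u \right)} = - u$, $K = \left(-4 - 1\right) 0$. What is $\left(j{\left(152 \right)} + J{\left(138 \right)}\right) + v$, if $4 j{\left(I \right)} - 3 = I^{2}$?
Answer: $\frac{14127}{4} \approx 3531.8$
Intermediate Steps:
$K = 0$ ($K = \left(-5\right) 0 = 0$)
$j{\left(I \right)} = \frac{3}{4} + \frac{I^{2}}{4}$
$v = -2107$ ($v = 43 \left(0 - 49\right) = 43 \left(-49\right) = -2107$)
$\left(j{\left(152 \right)} + J{\left(138 \right)}\right) + v = \left(\left(\frac{3}{4} + \frac{152^{2}}{4}\right) - 138\right) - 2107 = \left(\left(\frac{3}{4} + \frac{1}{4} \cdot 23104\right) - 138\right) - 2107 = \left(\left(\frac{3}{4} + 5776\right) - 138\right) - 2107 = \left(\frac{23107}{4} - 138\right) - 2107 = \frac{22555}{4} - 2107 = \frac{14127}{4}$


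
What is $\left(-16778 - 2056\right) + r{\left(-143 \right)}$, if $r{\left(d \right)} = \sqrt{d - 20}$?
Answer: $-18834 + i \sqrt{163} \approx -18834.0 + 12.767 i$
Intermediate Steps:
$r{\left(d \right)} = \sqrt{-20 + d}$
$\left(-16778 - 2056\right) + r{\left(-143 \right)} = \left(-16778 - 2056\right) + \sqrt{-20 - 143} = -18834 + \sqrt{-163} = -18834 + i \sqrt{163}$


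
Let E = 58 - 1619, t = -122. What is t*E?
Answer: 190442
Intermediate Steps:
E = -1561
t*E = -122*(-1561) = 190442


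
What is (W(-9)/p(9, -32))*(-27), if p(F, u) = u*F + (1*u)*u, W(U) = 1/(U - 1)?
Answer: 27/7360 ≈ 0.0036685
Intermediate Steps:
W(U) = 1/(-1 + U)
p(F, u) = u² + F*u (p(F, u) = F*u + u*u = F*u + u² = u² + F*u)
(W(-9)/p(9, -32))*(-27) = (1/((-1 - 9)*((-32*(9 - 32)))))*(-27) = (1/((-10)*((-32*(-23)))))*(-27) = -⅒/736*(-27) = -⅒*1/736*(-27) = -1/7360*(-27) = 27/7360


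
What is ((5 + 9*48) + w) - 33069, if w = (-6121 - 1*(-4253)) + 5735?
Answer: -28765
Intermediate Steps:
w = 3867 (w = (-6121 + 4253) + 5735 = -1868 + 5735 = 3867)
((5 + 9*48) + w) - 33069 = ((5 + 9*48) + 3867) - 33069 = ((5 + 432) + 3867) - 33069 = (437 + 3867) - 33069 = 4304 - 33069 = -28765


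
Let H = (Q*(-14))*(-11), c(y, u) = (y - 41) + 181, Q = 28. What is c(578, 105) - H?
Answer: -3594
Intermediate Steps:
c(y, u) = 140 + y (c(y, u) = (-41 + y) + 181 = 140 + y)
H = 4312 (H = (28*(-14))*(-11) = -392*(-11) = 4312)
c(578, 105) - H = (140 + 578) - 1*4312 = 718 - 4312 = -3594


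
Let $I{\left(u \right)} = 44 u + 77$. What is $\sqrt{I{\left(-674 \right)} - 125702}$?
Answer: $7 i \sqrt{3169} \approx 394.06 i$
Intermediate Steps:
$I{\left(u \right)} = 77 + 44 u$
$\sqrt{I{\left(-674 \right)} - 125702} = \sqrt{\left(77 + 44 \left(-674\right)\right) - 125702} = \sqrt{\left(77 - 29656\right) - 125702} = \sqrt{-29579 - 125702} = \sqrt{-155281} = 7 i \sqrt{3169}$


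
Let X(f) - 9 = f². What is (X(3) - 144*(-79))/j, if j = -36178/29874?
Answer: -170192178/18089 ≈ -9408.6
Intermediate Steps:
X(f) = 9 + f²
j = -18089/14937 (j = -36178*1/29874 = -18089/14937 ≈ -1.2110)
(X(3) - 144*(-79))/j = ((9 + 3²) - 144*(-79))/(-18089/14937) = ((9 + 9) + 11376)*(-14937/18089) = (18 + 11376)*(-14937/18089) = 11394*(-14937/18089) = -170192178/18089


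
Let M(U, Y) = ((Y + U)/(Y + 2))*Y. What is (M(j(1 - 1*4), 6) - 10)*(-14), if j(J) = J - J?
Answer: 77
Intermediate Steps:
j(J) = 0
M(U, Y) = Y*(U + Y)/(2 + Y) (M(U, Y) = ((U + Y)/(2 + Y))*Y = Y*(U + Y)/(2 + Y))
(M(j(1 - 1*4), 6) - 10)*(-14) = (6*(0 + 6)/(2 + 6) - 10)*(-14) = (6*6/8 - 10)*(-14) = (6*(⅛)*6 - 10)*(-14) = (9/2 - 10)*(-14) = -11/2*(-14) = 77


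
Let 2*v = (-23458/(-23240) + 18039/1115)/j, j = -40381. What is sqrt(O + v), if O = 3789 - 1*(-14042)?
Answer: sqrt(195232365493096735926940510)/104637670060 ≈ 133.53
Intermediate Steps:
O = 17831 (O = 3789 + 14042 = 17831)
v = -44538203/209275340120 (v = ((-23458/(-23240) + 18039/1115)/(-40381))/2 = ((-23458*(-1/23240) + 18039*(1/1115))*(-1/40381))/2 = ((11729/11620 + 18039/1115)*(-1/40381))/2 = ((44538203/2591260)*(-1/40381))/2 = (1/2)*(-44538203/104637670060) = -44538203/209275340120 ≈ -0.00021282)
sqrt(O + v) = sqrt(17831 - 44538203/209275340120) = sqrt(3731588545141517/209275340120) = sqrt(195232365493096735926940510)/104637670060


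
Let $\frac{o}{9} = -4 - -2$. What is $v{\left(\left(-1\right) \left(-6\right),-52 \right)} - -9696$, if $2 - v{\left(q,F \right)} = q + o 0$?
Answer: $9692$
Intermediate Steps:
$o = -18$ ($o = 9 \left(-4 - -2\right) = 9 \left(-4 + 2\right) = 9 \left(-2\right) = -18$)
$v{\left(q,F \right)} = 2 - q$ ($v{\left(q,F \right)} = 2 - \left(q - 0\right) = 2 - \left(q + 0\right) = 2 - q$)
$v{\left(\left(-1\right) \left(-6\right),-52 \right)} - -9696 = \left(2 - \left(-1\right) \left(-6\right)\right) - -9696 = \left(2 - 6\right) + 9696 = -4 + 9696 = 9692$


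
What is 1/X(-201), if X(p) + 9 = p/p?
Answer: -⅛ ≈ -0.12500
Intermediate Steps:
X(p) = -8 (X(p) = -9 + p/p = -9 + 1 = -8)
1/X(-201) = 1/(-8) = -⅛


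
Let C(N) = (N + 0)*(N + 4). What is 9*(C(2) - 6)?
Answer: 54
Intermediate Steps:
C(N) = N*(4 + N)
9*(C(2) - 6) = 9*(2*(4 + 2) - 6) = 9*(2*6 - 6) = 9*(12 - 6) = 9*6 = 54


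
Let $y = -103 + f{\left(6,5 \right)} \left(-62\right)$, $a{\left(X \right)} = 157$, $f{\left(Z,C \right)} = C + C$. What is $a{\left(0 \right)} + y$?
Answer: $-566$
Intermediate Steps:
$f{\left(Z,C \right)} = 2 C$
$y = -723$ ($y = -103 + 2 \cdot 5 \left(-62\right) = -103 + 10 \left(-62\right) = -103 - 620 = -723$)
$a{\left(0 \right)} + y = 157 - 723 = -566$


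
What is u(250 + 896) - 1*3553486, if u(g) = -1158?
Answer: -3554644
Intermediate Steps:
u(250 + 896) - 1*3553486 = -1158 - 1*3553486 = -1158 - 3553486 = -3554644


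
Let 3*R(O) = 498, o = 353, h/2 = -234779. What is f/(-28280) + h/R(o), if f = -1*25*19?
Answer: -1327902139/469448 ≈ -2828.6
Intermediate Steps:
h = -469558 (h = 2*(-234779) = -469558)
f = -475 (f = -25*19 = -475)
R(O) = 166 (R(O) = (⅓)*498 = 166)
f/(-28280) + h/R(o) = -475/(-28280) - 469558/166 = -475*(-1/28280) - 469558*1/166 = 95/5656 - 234779/83 = -1327902139/469448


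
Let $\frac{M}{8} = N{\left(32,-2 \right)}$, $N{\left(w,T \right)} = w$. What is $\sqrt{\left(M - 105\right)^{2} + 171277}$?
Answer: $\sqrt{194078} \approx 440.54$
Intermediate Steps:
$M = 256$ ($M = 8 \cdot 32 = 256$)
$\sqrt{\left(M - 105\right)^{2} + 171277} = \sqrt{\left(256 - 105\right)^{2} + 171277} = \sqrt{151^{2} + 171277} = \sqrt{22801 + 171277} = \sqrt{194078}$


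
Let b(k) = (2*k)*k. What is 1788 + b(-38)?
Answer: 4676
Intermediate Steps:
b(k) = 2*k²
1788 + b(-38) = 1788 + 2*(-38)² = 1788 + 2*1444 = 1788 + 2888 = 4676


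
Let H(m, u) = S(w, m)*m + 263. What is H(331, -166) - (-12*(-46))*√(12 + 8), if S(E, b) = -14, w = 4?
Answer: -4371 - 1104*√5 ≈ -6839.6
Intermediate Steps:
H(m, u) = 263 - 14*m (H(m, u) = -14*m + 263 = 263 - 14*m)
H(331, -166) - (-12*(-46))*√(12 + 8) = (263 - 14*331) - (-12*(-46))*√(12 + 8) = (263 - 4634) - 552*√20 = -4371 - 552*2*√5 = -4371 - 1104*√5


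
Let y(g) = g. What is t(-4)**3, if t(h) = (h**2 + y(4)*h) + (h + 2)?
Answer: -8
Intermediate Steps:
t(h) = 2 + h**2 + 5*h (t(h) = (h**2 + 4*h) + (h + 2) = (h**2 + 4*h) + (2 + h) = 2 + h**2 + 5*h)
t(-4)**3 = (2 + (-4)**2 + 5*(-4))**3 = (2 + 16 - 20)**3 = (-2)**3 = -8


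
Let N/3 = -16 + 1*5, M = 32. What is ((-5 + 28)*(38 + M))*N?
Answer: -53130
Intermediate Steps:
N = -33 (N = 3*(-16 + 1*5) = 3*(-16 + 5) = 3*(-11) = -33)
((-5 + 28)*(38 + M))*N = ((-5 + 28)*(38 + 32))*(-33) = (23*70)*(-33) = 1610*(-33) = -53130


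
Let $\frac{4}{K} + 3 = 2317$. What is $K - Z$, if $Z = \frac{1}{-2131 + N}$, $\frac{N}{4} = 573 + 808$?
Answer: $\frac{433}{301977} \approx 0.0014339$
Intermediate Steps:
$N = 5524$ ($N = 4 \left(573 + 808\right) = 4 \cdot 1381 = 5524$)
$Z = \frac{1}{3393}$ ($Z = \frac{1}{-2131 + 5524} = \frac{1}{3393} \approx 0.00029472$)
$K = \frac{2}{1157}$ ($K = \frac{4}{-3 + 2317} = \frac{4}{2314} = 4 \cdot \frac{1}{2314} = \frac{2}{1157} \approx 0.0017286$)
$K - Z = \frac{2}{1157} - \frac{1}{3393} = \frac{433}{301977}$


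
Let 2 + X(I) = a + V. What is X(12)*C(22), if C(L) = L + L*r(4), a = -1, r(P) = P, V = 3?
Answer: 0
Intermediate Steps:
C(L) = 5*L (C(L) = L + L*4 = L + 4*L = 5*L)
X(I) = 0 (X(I) = -2 + (-1 + 3) = -2 + 2 = 0)
X(12)*C(22) = 0*(5*22) = 0*110 = 0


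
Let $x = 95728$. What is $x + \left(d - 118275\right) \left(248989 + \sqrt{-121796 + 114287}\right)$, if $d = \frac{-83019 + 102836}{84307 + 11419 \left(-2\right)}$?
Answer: $- \frac{1810200456549830}{61469} - \frac{7270226158 i \sqrt{7509}}{61469} \approx -2.9449 \cdot 10^{10} - 1.0249 \cdot 10^{7} i$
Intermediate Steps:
$d = \frac{19817}{61469}$ ($d = \frac{19817}{84307 - 22838} = \frac{19817}{61469} \approx 0.32239$)
$x + \left(d - 118275\right) \left(248989 + \sqrt{-121796 + 114287}\right) = 95728 + \left(\frac{19817}{61469} - 118275\right) \left(248989 + \sqrt{-121796 + 114287}\right) = 95728 - \frac{7270226158 \left(248989 + \sqrt{-7509}\right)}{61469} = 95728 - \frac{7270226158 \left(248989 + i \sqrt{7509}\right)}{61469} = 95728 - \left(\frac{1810206340854262}{61469} + \frac{7270226158 i \sqrt{7509}}{61469}\right) = - \frac{1810200456549830}{61469} - \frac{7270226158 i \sqrt{7509}}{61469}$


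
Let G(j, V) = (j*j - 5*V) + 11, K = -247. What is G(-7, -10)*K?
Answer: -27170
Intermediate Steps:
G(j, V) = 11 + j**2 - 5*V (G(j, V) = (j**2 - 5*V) + 11 = 11 + j**2 - 5*V)
G(-7, -10)*K = (11 + (-7)**2 - 5*(-10))*(-247) = (11 + 49 + 50)*(-247) = 110*(-247) = -27170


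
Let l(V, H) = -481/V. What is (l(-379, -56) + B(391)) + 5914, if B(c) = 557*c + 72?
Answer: 84810448/379 ≈ 2.2377e+5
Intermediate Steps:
B(c) = 72 + 557*c
(l(-379, -56) + B(391)) + 5914 = (-481/(-379) + (72 + 557*391)) + 5914 = (-481*(-1/379) + (72 + 217787)) + 5914 = (481/379 + 217859) + 5914 = 82569042/379 + 5914 = 84810448/379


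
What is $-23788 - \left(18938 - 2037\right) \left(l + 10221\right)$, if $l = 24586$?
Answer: $-588296895$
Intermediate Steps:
$-23788 - \left(18938 - 2037\right) \left(l + 10221\right) = -23788 - \left(18938 - 2037\right) \left(24586 + 10221\right) = -23788 - 16901 \cdot 34807 = -23788 - 588273107 = -588296895$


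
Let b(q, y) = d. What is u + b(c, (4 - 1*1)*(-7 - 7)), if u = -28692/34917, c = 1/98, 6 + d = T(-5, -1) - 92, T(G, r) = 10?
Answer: -1033796/11639 ≈ -88.822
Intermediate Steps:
d = -88 (d = -6 + (10 - 92) = -6 - 82 = -88)
c = 1/98 ≈ 0.010204
b(q, y) = -88
u = -9564/11639 (u = -28692*1/34917 = -9564/11639 ≈ -0.82172)
u + b(c, (4 - 1*1)*(-7 - 7)) = -9564/11639 - 88 = -1033796/11639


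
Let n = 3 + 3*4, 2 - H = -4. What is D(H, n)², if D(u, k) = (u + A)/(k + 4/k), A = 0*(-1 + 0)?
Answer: 8100/52441 ≈ 0.15446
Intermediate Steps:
H = 6 (H = 2 - 1*(-4) = 2 + 4 = 6)
A = 0 (A = 0*(-1) = 0)
n = 15 (n = 3 + 12 = 15)
D(u, k) = u/(k + 4/k) (D(u, k) = (u + 0)/(k + 4/k) = u/(k + 4/k))
D(H, n)² = (15*6/(4 + 15²))² = (15*6/(4 + 225))² = (15*6/229)² = (15*6*(1/229))² = (90/229)² = 8100/52441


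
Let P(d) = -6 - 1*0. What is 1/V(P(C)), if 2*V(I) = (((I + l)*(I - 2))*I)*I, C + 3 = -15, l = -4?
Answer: 1/1440 ≈ 0.00069444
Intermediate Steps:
C = -18 (C = -3 - 15 = -18)
P(d) = -6 (P(d) = -6 + 0 = -6)
V(I) = I²*(-4 + I)*(-2 + I)/2 (V(I) = ((((I - 4)*(I - 2))*I)*I)/2 = ((((-4 + I)*(-2 + I))*I)*I)/2 = ((I*(-4 + I)*(-2 + I))*I)/2 = (I²*(-4 + I)*(-2 + I))/2 = I²*(-4 + I)*(-2 + I)/2)
1/V(P(C)) = 1/((½)*(-6)²*(8 + (-6)² - 6*(-6))) = 1/((½)*36*(8 + 36 + 36)) = 1/((½)*36*80) = 1/1440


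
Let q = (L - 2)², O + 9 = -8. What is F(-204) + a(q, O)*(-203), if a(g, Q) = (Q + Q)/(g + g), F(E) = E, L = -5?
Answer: -935/7 ≈ -133.57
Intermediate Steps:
O = -17 (O = -9 - 8 = -17)
q = 49 (q = (-5 - 2)² = (-7)² = 49)
a(g, Q) = Q/g (a(g, Q) = (2*Q)/((2*g)) = (2*Q)*(1/(2*g)) = Q/g)
F(-204) + a(q, O)*(-203) = -204 - 17/49*(-203) = -204 + 493/7 = -935/7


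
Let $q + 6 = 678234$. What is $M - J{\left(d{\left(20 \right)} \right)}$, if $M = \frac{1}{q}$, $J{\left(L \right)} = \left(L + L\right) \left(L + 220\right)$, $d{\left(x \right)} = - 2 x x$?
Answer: $- \frac{629395583999}{678228} \approx -9.28 \cdot 10^{5}$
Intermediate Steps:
$q = 678228$ ($q = -6 + 678234 = 678228$)
$d{\left(x \right)} = - 2 x^{2}$
$J{\left(L \right)} = 2 L \left(220 + L\right)$
$M = \frac{1}{678228} \approx 1.4744 \cdot 10^{-6}$
$M - J{\left(d{\left(20 \right)} \right)} = \frac{1}{678228} - 2 \left(- 2 \cdot 20^{2}\right) \left(220 - 2 \cdot 20^{2}\right) = \frac{1}{678228} - 2 \left(\left(-2\right) 400\right) \left(220 - 800\right) = \frac{1}{678228} - 2 \left(-800\right) \left(220 - 800\right) = \frac{1}{678228} - 2 \left(-800\right) \left(-580\right) = \frac{1}{678228} - 928000 = - \frac{629395583999}{678228}$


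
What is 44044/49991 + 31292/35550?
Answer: 1565041286/888590025 ≈ 1.7613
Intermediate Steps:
44044/49991 + 31292/35550 = 44044*(1/49991) + 31292*(1/35550) = 44044/49991 + 15646/17775 = 1565041286/888590025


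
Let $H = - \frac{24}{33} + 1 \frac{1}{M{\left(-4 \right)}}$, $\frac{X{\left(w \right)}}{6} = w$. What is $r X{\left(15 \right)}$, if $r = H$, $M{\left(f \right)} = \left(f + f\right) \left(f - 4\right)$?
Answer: $- \frac{22545}{352} \approx -64.048$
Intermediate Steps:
$X{\left(w \right)} = 6 w$
$M{\left(f \right)} = 2 f \left(-4 + f\right)$
$H = - \frac{501}{704}$ ($H = - \frac{24}{33} + 1 \frac{1}{2 \left(-4\right) \left(-4 - 4\right)} = \left(-24\right) \frac{1}{33} + 1 \frac{1}{2 \left(-4\right) \left(-8\right)} = - \frac{8}{11} + 1 \cdot \frac{1}{64} = - \frac{8}{11} + \frac{1}{64} = - \frac{501}{704} \approx -0.71165$)
$r = - \frac{501}{704} \approx -0.71165$
$r X{\left(15 \right)} = - \frac{501 \cdot 6 \cdot 15}{704} = \left(- \frac{501}{704}\right) 90 = - \frac{22545}{352}$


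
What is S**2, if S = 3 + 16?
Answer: 361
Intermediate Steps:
S = 19
S**2 = 19**2 = 361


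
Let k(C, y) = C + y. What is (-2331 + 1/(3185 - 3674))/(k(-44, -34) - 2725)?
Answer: 1139860/1370667 ≈ 0.83161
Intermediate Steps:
(-2331 + 1/(3185 - 3674))/(k(-44, -34) - 2725) = (-2331 + 1/(3185 - 3674))/((-44 - 34) - 2725) = (-2331 + 1/(-489))/(-78 - 2725) = (-2331 - 1/489)/(-2803) = -1139860/489*(-1/2803) = 1139860/1370667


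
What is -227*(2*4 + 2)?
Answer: -2270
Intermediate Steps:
-227*(2*4 + 2) = -227*(8 + 2) = -227*10 = -2270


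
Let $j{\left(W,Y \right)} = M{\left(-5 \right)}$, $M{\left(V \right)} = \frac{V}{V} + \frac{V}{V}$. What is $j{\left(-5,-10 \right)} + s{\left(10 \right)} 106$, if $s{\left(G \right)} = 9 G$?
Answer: $9542$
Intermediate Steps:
$M{\left(V \right)} = 2$ ($M{\left(V \right)} = 1 + 1 = 2$)
$j{\left(W,Y \right)} = 2$
$j{\left(-5,-10 \right)} + s{\left(10 \right)} 106 = 2 + 9 \cdot 10 \cdot 106 = 2 + 90 \cdot 106 = 2 + 9540 = 9542$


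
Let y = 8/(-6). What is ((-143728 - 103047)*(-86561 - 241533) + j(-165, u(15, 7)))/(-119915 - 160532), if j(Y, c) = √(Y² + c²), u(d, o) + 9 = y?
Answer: -80965396850/280447 - √245986/841341 ≈ -2.8870e+5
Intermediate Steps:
y = -4/3 (y = 8*(-⅙) = -4/3 ≈ -1.3333)
u(d, o) = -31/3 (u(d, o) = -9 - 4/3 = -31/3)
((-143728 - 103047)*(-86561 - 241533) + j(-165, u(15, 7)))/(-119915 - 160532) = ((-143728 - 103047)*(-86561 - 241533) + √((-165)² + (-31/3)²))/(-119915 - 160532) = (-246775*(-328094) + √(27225 + 961/9))/(-280447) = (80965396850 + √(245986/9))*(-1/280447) = (80965396850 + √245986/3)*(-1/280447) = -80965396850/280447 - √245986/841341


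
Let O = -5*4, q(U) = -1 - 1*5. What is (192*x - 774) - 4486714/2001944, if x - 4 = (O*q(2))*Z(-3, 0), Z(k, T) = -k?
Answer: 69178935451/1000972 ≈ 69112.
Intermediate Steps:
q(U) = -6 (q(U) = -1 - 5 = -6)
O = -20
x = 364 (x = 4 + (-20*(-6))*(-1*(-3)) = 4 + 120*3 = 4 + 360 = 364)
(192*x - 774) - 4486714/2001944 = (192*364 - 774) - 4486714/2001944 = (69888 - 774) - 4486714/2001944 = 69114 - 1*2243357/1000972 = 69114 - 2243357/1000972 = 69178935451/1000972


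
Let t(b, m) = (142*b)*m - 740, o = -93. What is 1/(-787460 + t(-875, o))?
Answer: 1/10767050 ≈ 9.2876e-8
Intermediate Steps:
t(b, m) = -740 + 142*b*m (t(b, m) = 142*b*m - 740 = -740 + 142*b*m)
1/(-787460 + t(-875, o)) = 1/(-787460 + (-740 + 142*(-875)*(-93))) = 1/(-787460 + (-740 + 11555250)) = 1/(-787460 + 11554510) = 1/10767050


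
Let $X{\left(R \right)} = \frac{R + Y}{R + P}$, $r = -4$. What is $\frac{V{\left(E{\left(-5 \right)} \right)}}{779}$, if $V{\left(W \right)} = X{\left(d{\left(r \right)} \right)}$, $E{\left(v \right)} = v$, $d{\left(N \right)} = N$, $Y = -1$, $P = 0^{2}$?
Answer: $\frac{5}{3116} \approx 0.0016046$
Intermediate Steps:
$P = 0$
$X{\left(R \right)} = \frac{-1 + R}{R}$ ($X{\left(R \right)} = \frac{R - 1}{R + 0} = \frac{-1 + R}{R}$)
$V{\left(W \right)} = \frac{5}{4}$ ($V{\left(W \right)} = \frac{-1 - 4}{-4} = \left(- \frac{1}{4}\right) \left(-5\right) = \frac{5}{4}$)
$\frac{V{\left(E{\left(-5 \right)} \right)}}{779} = \frac{5}{4 \cdot 779} = \frac{5}{4} \cdot \frac{1}{779} = \frac{5}{3116}$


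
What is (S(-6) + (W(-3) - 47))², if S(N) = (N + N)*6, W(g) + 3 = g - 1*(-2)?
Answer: 15129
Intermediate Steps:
W(g) = -1 + g (W(g) = -3 + (g - 1*(-2)) = -3 + (g + 2) = -3 + (2 + g) = -1 + g)
S(N) = 12*N (S(N) = (2*N)*6 = 12*N)
(S(-6) + (W(-3) - 47))² = (12*(-6) + ((-1 - 3) - 47))² = (-72 + (-4 - 47))² = (-72 - 51)² = (-123)² = 15129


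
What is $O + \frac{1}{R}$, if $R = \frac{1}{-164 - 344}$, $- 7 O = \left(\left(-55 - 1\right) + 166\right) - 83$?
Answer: $- \frac{3583}{7} \approx -511.86$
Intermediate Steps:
$O = - \frac{27}{7}$ ($O = - \frac{\left(\left(-55 - 1\right) + 166\right) - 83}{7} = - \frac{\left(-56 + 166\right) - 83}{7} = - \frac{110 - 83}{7} = \left(- \frac{1}{7}\right) 27 = - \frac{27}{7} \approx -3.8571$)
$R = - \frac{1}{508}$ ($R = \frac{1}{-508} = - \frac{1}{508} \approx -0.0019685$)
$O + \frac{1}{R} = - \frac{27}{7} + \frac{1}{- \frac{1}{508}} = - \frac{27}{7} - 508 = - \frac{3583}{7}$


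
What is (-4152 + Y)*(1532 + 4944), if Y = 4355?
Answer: 1314628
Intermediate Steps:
(-4152 + Y)*(1532 + 4944) = (-4152 + 4355)*(1532 + 4944) = 203*6476 = 1314628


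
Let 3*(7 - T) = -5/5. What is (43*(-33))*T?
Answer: -10406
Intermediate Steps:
T = 22/3 (T = 7 - (-5)/(3*5) = 7 - 1/3*(-1) = 7 + 1/3 = 22/3 ≈ 7.3333)
(43*(-33))*T = (43*(-33))*(22/3) = -1419*22/3 = -10406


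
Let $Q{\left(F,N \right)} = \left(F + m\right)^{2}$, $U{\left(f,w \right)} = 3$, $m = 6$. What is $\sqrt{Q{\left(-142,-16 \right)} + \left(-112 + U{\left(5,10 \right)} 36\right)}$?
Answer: $2 \sqrt{4623} \approx 135.99$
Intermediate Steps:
$Q{\left(F,N \right)} = \left(6 + F\right)^{2}$ ($Q{\left(F,N \right)} = \left(F + 6\right)^{2} = \left(6 + F\right)^{2}$)
$\sqrt{Q{\left(-142,-16 \right)} + \left(-112 + U{\left(5,10 \right)} 36\right)} = \sqrt{\left(6 - 142\right)^{2} + \left(-112 + 3 \cdot 36\right)} = \sqrt{\left(-136\right)^{2} + \left(-112 + 108\right)} = \sqrt{18496 - 4} = \sqrt{18492} = 2 \sqrt{4623}$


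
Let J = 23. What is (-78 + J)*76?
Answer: -4180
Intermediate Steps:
(-78 + J)*76 = (-78 + 23)*76 = -55*76 = -4180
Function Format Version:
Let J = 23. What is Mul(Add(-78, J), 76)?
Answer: -4180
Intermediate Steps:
Mul(Add(-78, J), 76) = Mul(Add(-78, 23), 76) = Mul(-55, 76) = -4180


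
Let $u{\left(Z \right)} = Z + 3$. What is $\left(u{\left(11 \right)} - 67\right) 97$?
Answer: $-5141$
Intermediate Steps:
$u{\left(Z \right)} = 3 + Z$
$\left(u{\left(11 \right)} - 67\right) 97 = \left(\left(3 + 11\right) - 67\right) 97 = \left(14 - 67\right) 97 = \left(-53\right) 97 = -5141$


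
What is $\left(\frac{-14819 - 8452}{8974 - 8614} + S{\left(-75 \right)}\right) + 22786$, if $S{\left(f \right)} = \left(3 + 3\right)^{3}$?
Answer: $\frac{2752483}{120} \approx 22937.0$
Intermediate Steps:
$S{\left(f \right)} = 216$ ($S{\left(f \right)} = 6^{3} = 216$)
$\left(\frac{-14819 - 8452}{8974 - 8614} + S{\left(-75 \right)}\right) + 22786 = \left(\frac{-14819 - 8452}{8974 - 8614} + 216\right) + 22786 = \left(- \frac{23271}{360} + 216\right) + 22786 = \left(\left(-23271\right) \frac{1}{360} + 216\right) + 22786 = \left(- \frac{7757}{120} + 216\right) + 22786 = \frac{18163}{120} + 22786 = \frac{2752483}{120}$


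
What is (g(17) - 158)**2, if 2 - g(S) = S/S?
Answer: 24649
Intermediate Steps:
g(S) = 1 (g(S) = 2 - S/S = 2 - 1*1 = 2 - 1 = 1)
(g(17) - 158)**2 = (1 - 158)**2 = (-157)**2 = 24649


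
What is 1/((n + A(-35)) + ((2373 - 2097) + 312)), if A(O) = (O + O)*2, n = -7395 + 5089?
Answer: -1/1858 ≈ -0.00053821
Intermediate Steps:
n = -2306
A(O) = 4*O (A(O) = (2*O)*2 = 4*O)
1/((n + A(-35)) + ((2373 - 2097) + 312)) = 1/((-2306 + 4*(-35)) + ((2373 - 2097) + 312)) = 1/((-2306 - 140) + (276 + 312)) = 1/(-2446 + 588) = 1/(-1858) = -1/1858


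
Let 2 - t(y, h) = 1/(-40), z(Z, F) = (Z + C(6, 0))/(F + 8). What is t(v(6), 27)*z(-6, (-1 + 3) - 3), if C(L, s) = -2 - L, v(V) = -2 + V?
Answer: -81/20 ≈ -4.0500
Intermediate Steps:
z(Z, F) = (-8 + Z)/(8 + F) (z(Z, F) = (Z + (-2 - 1*6))/(F + 8) = (Z + (-2 - 6))/(8 + F) = (Z - 8)/(8 + F) = (-8 + Z)/(8 + F))
t(y, h) = 81/40 (t(y, h) = 2 - 1/(-40) = 2 - 1*(-1/40) = 2 + 1/40 = 81/40)
t(v(6), 27)*z(-6, (-1 + 3) - 3) = 81*((-8 - 6)/(8 + ((-1 + 3) - 3)))/40 = 81*(-14/(8 + (2 - 3)))/40 = 81*(-14/(8 - 1))/40 = 81*(-14/7)/40 = 81*((⅐)*(-14))/40 = (81/40)*(-2) = -81/20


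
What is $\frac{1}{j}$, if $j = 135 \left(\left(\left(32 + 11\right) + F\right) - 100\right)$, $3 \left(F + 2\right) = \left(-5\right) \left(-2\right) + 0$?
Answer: $- \frac{1}{7515} \approx -0.00013307$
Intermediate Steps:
$F = \frac{4}{3}$ ($F = -2 + \frac{\left(-5\right) \left(-2\right) + 0}{3} = -2 + \frac{10 + 0}{3} = -2 + \frac{1}{3} \cdot 10 = -2 + \frac{10}{3} = \frac{4}{3} \approx 1.3333$)
$j = -7515$ ($j = 135 \left(\left(\left(32 + 11\right) + \frac{4}{3}\right) - 100\right) = 135 \left(\left(43 + \frac{4}{3}\right) - 100\right) = 135 \left(\frac{133}{3} - 100\right) = 135 \left(- \frac{167}{3}\right) = -7515$)
$\frac{1}{j} = \frac{1}{-7515} = - \frac{1}{7515}$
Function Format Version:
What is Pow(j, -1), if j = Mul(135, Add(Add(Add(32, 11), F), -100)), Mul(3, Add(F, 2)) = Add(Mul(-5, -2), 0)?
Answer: Rational(-1, 7515) ≈ -0.00013307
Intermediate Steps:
F = Rational(4, 3) (F = Add(-2, Mul(Rational(1, 3), Add(Mul(-5, -2), 0))) = Add(-2, Mul(Rational(1, 3), Add(10, 0))) = Add(-2, Mul(Rational(1, 3), 10)) = Add(-2, Rational(10, 3)) = Rational(4, 3) ≈ 1.3333)
j = -7515 (j = Mul(135, Add(Add(Add(32, 11), Rational(4, 3)), -100)) = Mul(135, Add(Add(43, Rational(4, 3)), -100)) = Mul(135, Add(Rational(133, 3), -100)) = Mul(135, Rational(-167, 3)) = -7515)
Pow(j, -1) = Pow(-7515, -1) = Rational(-1, 7515)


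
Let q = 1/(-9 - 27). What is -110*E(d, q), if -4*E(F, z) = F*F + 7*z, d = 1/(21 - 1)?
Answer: -7601/1440 ≈ -5.2785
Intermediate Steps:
d = 1/20 ≈ 0.050000
q = -1/36 (q = 1/(-36) = -1/36 ≈ -0.027778)
E(F, z) = -7*z/4 - F²/4 (E(F, z) = -(F*F + 7*z)/4 = -(F² + 7*z)/4 = -7*z/4 - F²/4)
-110*E(d, q) = -110*(-7/4*(-1/36) - (1/20)²/4) = -110*(7/144 - ¼*1/400) = -110*(7/144 - 1/1600) = -110*691/14400 = -7601/1440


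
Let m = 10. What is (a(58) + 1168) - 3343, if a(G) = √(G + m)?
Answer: -2175 + 2*√17 ≈ -2166.8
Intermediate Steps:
a(G) = √(10 + G) (a(G) = √(G + 10) = √(10 + G))
(a(58) + 1168) - 3343 = (√(10 + 58) + 1168) - 3343 = (√68 + 1168) - 3343 = (2*√17 + 1168) - 3343 = (1168 + 2*√17) - 3343 = -2175 + 2*√17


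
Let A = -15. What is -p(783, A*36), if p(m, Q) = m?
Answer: -783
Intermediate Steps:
-p(783, A*36) = -1*783 = -783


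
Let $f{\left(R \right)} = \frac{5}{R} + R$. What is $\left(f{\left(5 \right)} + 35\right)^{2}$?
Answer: $1681$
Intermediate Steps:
$f{\left(R \right)} = R + \frac{5}{R}$
$\left(f{\left(5 \right)} + 35\right)^{2} = \left(\left(5 + \frac{5}{5}\right) + 35\right)^{2} = \left(\left(5 + 5 \cdot \frac{1}{5}\right) + 35\right)^{2} = \left(\left(5 + 1\right) + 35\right)^{2} = \left(6 + 35\right)^{2} = 41^{2} = 1681$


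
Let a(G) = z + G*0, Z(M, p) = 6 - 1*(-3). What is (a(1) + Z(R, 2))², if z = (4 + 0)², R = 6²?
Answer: 625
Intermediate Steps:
R = 36
z = 16 (z = 4² = 16)
Z(M, p) = 9 (Z(M, p) = 6 + 3 = 9)
a(G) = 16 (a(G) = 16 + G*0 = 16 + 0 = 16)
(a(1) + Z(R, 2))² = (16 + 9)² = 25² = 625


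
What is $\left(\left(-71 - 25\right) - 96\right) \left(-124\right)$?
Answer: $23808$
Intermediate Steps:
$\left(\left(-71 - 25\right) - 96\right) \left(-124\right) = \left(-96 - 96\right) \left(-124\right) = \left(-192\right) \left(-124\right) = 23808$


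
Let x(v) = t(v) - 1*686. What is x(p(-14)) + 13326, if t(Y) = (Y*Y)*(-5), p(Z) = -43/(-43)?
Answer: 12635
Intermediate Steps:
p(Z) = 1 (p(Z) = -43*(-1/43) = 1)
t(Y) = -5*Y² (t(Y) = Y²*(-5) = -5*Y²)
x(v) = -686 - 5*v² (x(v) = -5*v² - 1*686 = -5*v² - 686 = -686 - 5*v²)
x(p(-14)) + 13326 = (-686 - 5*1²) + 13326 = (-686 - 5*1) + 13326 = (-686 - 5) + 13326 = -691 + 13326 = 12635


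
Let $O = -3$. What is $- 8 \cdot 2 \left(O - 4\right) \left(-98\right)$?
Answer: $-10976$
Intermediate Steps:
$- 8 \cdot 2 \left(O - 4\right) \left(-98\right) = - 8 \cdot 2 \left(-3 - 4\right) \left(-98\right) = - 8 \cdot 2 \left(-7\right) \left(-98\right) = \left(-8\right) \left(-14\right) \left(-98\right) = 112 \left(-98\right) = -10976$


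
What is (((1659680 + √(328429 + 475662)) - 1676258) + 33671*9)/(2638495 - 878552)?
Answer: 286461/1759943 + √804091/1759943 ≈ 0.16328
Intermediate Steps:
(((1659680 + √(328429 + 475662)) - 1676258) + 33671*9)/(2638495 - 878552) = (((1659680 + √804091) - 1676258) + 303039)/1759943 = ((-16578 + √804091) + 303039)*(1/1759943) = (286461 + √804091)*(1/1759943) = 286461/1759943 + √804091/1759943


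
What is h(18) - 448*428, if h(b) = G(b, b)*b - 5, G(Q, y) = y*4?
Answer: -190453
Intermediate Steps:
G(Q, y) = 4*y
h(b) = -5 + 4*b² (h(b) = (4*b)*b - 5 = 4*b² - 5 = -5 + 4*b²)
h(18) - 448*428 = (-5 + 4*18²) - 448*428 = (-5 + 4*324) - 191744 = (-5 + 1296) - 191744 = 1291 - 191744 = -190453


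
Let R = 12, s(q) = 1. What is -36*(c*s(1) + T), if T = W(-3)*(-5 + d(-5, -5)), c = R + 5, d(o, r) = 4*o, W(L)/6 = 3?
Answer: 15588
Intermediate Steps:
W(L) = 18 (W(L) = 6*3 = 18)
c = 17 (c = 12 + 5 = 17)
T = -450 (T = 18*(-5 + 4*(-5)) = 18*(-5 - 20) = 18*(-25) = -450)
-36*(c*s(1) + T) = -36*(17*1 - 450) = -36*(17 - 450) = -36*(-433) = 15588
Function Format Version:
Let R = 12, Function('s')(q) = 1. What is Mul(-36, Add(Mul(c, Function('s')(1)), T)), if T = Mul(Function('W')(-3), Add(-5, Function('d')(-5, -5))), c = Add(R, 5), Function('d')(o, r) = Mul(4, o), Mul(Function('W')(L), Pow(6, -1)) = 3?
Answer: 15588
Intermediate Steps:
Function('W')(L) = 18 (Function('W')(L) = Mul(6, 3) = 18)
c = 17 (c = Add(12, 5) = 17)
T = -450 (T = Mul(18, Add(-5, Mul(4, -5))) = Mul(18, Add(-5, -20)) = Mul(18, -25) = -450)
Mul(-36, Add(Mul(c, Function('s')(1)), T)) = Mul(-36, Add(Mul(17, 1), -450)) = Mul(-36, Add(17, -450)) = Mul(-36, -433) = 15588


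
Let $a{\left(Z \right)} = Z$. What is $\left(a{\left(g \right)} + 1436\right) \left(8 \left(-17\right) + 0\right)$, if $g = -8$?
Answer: $-194208$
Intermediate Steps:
$\left(a{\left(g \right)} + 1436\right) \left(8 \left(-17\right) + 0\right) = \left(-8 + 1436\right) \left(8 \left(-17\right) + 0\right) = 1428 \left(-136 + 0\right) = 1428 \left(-136\right) = -194208$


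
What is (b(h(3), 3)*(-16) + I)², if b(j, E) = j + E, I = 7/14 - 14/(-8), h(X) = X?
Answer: 140625/16 ≈ 8789.1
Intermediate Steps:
I = 9/4 (I = 7*(1/14) - 14*(-⅛) = ½ + 7/4 = 9/4 ≈ 2.2500)
b(j, E) = E + j
(b(h(3), 3)*(-16) + I)² = ((3 + 3)*(-16) + 9/4)² = (6*(-16) + 9/4)² = (-96 + 9/4)² = (-375/4)² = 140625/16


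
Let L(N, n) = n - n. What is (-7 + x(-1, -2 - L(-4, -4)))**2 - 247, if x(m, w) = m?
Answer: -183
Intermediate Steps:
L(N, n) = 0
(-7 + x(-1, -2 - L(-4, -4)))**2 - 247 = (-7 - 1)**2 - 247 = (-8)**2 - 247 = 64 - 247 = -183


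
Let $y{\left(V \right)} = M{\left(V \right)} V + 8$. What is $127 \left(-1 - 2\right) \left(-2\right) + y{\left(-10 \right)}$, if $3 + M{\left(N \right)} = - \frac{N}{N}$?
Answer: $810$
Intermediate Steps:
$M{\left(N \right)} = -4$ ($M{\left(N \right)} = -3 - \frac{N}{N} = -3 - 1 = -4$)
$y{\left(V \right)} = 8 - 4 V$ ($y{\left(V \right)} = - 4 V + 8 = 8 - 4 V$)
$127 \left(-1 - 2\right) \left(-2\right) + y{\left(-10 \right)} = 127 \left(-1 - 2\right) \left(-2\right) + \left(8 - -40\right) = 127 \left(\left(-3\right) \left(-2\right)\right) + \left(8 + 40\right) = 127 \cdot 6 + 48 = 762 + 48 = 810$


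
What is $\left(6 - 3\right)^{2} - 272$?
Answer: $-263$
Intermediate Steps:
$\left(6 - 3\right)^{2} - 272 = 3^{2} - 272 = 9 - 272 = -263$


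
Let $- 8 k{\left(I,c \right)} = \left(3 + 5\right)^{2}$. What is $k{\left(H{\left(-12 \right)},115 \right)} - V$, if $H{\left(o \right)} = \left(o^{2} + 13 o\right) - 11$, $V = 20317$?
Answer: $-20325$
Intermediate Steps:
$H{\left(o \right)} = -11 + o^{2} + 13 o$
$k{\left(I,c \right)} = -8$ ($k{\left(I,c \right)} = - \frac{\left(3 + 5\right)^{2}}{8} = - \frac{8^{2}}{8} = \left(- \frac{1}{8}\right) 64 = -8$)
$k{\left(H{\left(-12 \right)},115 \right)} - V = -8 - 20317 = -20325$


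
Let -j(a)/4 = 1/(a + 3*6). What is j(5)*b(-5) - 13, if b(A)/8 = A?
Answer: -139/23 ≈ -6.0435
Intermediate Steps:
j(a) = -4/(18 + a) (j(a) = -4/(a + 3*6) = -4/(a + 18) = -4/(18 + a))
b(A) = 8*A
j(5)*b(-5) - 13 = (-4/(18 + 5))*(8*(-5)) - 13 = -4/23*(-40) - 13 = 160/23 - 13 = -139/23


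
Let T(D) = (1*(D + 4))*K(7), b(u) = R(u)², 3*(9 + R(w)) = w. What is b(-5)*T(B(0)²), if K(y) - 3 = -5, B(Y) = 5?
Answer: -59392/9 ≈ -6599.1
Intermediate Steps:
K(y) = -2 (K(y) = 3 - 5 = -2)
R(w) = -9 + w/3
b(u) = (-9 + u/3)²
T(D) = -8 - 2*D (T(D) = (1*(D + 4))*(-2) = (1*(4 + D))*(-2) = (4 + D)*(-2) = -8 - 2*D)
b(-5)*T(B(0)²) = ((-27 - 5)²/9)*(-8 - 2*5²) = ((⅑)*(-32)²)*(-8 - 2*25) = ((⅑)*1024)*(-8 - 50) = (1024/9)*(-58) = -59392/9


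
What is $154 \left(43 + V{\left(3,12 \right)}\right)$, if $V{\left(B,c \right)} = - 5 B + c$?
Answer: $6160$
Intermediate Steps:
$V{\left(B,c \right)} = c - 5 B$
$154 \left(43 + V{\left(3,12 \right)}\right) = 154 \left(43 + \left(12 - 15\right)\right) = 154 \left(43 - 3\right) = 154 \cdot 40 = 6160$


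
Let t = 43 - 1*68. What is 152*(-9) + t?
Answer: -1393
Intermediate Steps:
t = -25 (t = 43 - 68 = -25)
152*(-9) + t = 152*(-9) - 25 = -1368 - 25 = -1393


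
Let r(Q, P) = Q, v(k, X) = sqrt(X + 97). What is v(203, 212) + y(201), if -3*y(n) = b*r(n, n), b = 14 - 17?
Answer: 201 + sqrt(309) ≈ 218.58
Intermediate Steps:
v(k, X) = sqrt(97 + X)
b = -3
y(n) = n (y(n) = -(-1)*n = n)
v(203, 212) + y(201) = sqrt(97 + 212) + 201 = sqrt(309) + 201 = 201 + sqrt(309)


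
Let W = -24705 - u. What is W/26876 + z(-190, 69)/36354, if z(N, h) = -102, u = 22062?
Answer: -283818145/162841684 ≈ -1.7429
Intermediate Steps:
W = -46767 (W = -24705 - 1*22062 = -24705 - 22062 = -46767)
W/26876 + z(-190, 69)/36354 = -46767/26876 - 102/36354 = -46767*1/26876 - 102*1/36354 = -46767/26876 - 17/6059 = -283818145/162841684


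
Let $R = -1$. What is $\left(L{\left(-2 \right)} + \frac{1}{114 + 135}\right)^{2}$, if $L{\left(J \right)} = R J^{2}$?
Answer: $\frac{990025}{62001} \approx 15.968$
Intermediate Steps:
$L{\left(J \right)} = - J^{2}$
$\left(L{\left(-2 \right)} + \frac{1}{114 + 135}\right)^{2} = \left(- \left(-2\right)^{2} + \frac{1}{114 + 135}\right)^{2} = \left(\left(-1\right) 4 + \frac{1}{249}\right)^{2} = \left(-4 + \frac{1}{249}\right)^{2} = \left(- \frac{995}{249}\right)^{2} = \frac{990025}{62001}$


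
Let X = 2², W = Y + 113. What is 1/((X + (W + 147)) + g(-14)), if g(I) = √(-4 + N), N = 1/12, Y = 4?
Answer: 3216/861935 - 2*I*√141/861935 ≈ 0.0037311 - 2.7553e-5*I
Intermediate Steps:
W = 117 (W = 4 + 113 = 117)
X = 4
N = 1/12 ≈ 0.083333
g(I) = I*√141/6 (g(I) = √(-4 + 1/12) = √(-47/12) = I*√141/6)
1/((X + (W + 147)) + g(-14)) = 1/((4 + (117 + 147)) + I*√141/6) = 1/((4 + 264) + I*√141/6) = 1/(268 + I*√141/6)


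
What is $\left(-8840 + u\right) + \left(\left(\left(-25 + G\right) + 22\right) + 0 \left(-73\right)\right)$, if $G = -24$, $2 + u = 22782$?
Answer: $13913$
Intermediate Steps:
$u = 22780$ ($u = -2 + 22782 = 22780$)
$\left(-8840 + u\right) + \left(\left(\left(-25 + G\right) + 22\right) + 0 \left(-73\right)\right) = \left(-8840 + 22780\right) + \left(\left(\left(-25 - 24\right) + 22\right) + 0 \left(-73\right)\right) = 13940 + \left(\left(-49 + 22\right) + 0\right) = 13940 + \left(-27 + 0\right) = 13940 - 27 = 13913$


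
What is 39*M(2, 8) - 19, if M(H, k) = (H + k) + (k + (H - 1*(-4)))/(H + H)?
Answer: 1015/2 ≈ 507.50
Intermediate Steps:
M(H, k) = H + k + (4 + H + k)/(2*H) (M(H, k) = (H + k) + (k + (H + 4))/((2*H)) = (H + k) + (k + (4 + H))*(1/(2*H)) = (H + k) + (4 + H + k)*(1/(2*H)) = (H + k) + (4 + H + k)/(2*H) = H + k + (4 + H + k)/(2*H))
39*M(2, 8) - 19 = 39*(½ + 2 + 8 + 2/2 + (½)*8/2) - 19 = 39*(½ + 2 + 8 + 2*(½) + (½)*8*(½)) - 19 = 39*(½ + 2 + 8 + 1 + 2) - 19 = 39*(27/2) - 19 = 1053/2 - 19 = 1015/2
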